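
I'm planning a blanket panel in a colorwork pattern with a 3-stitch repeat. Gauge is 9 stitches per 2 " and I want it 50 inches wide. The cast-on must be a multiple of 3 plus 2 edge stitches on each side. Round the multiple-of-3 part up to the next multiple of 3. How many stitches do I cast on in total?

9 / 2 = 4.5 sts per inch.
50 × 4.5 = 225.00 sts.
Less 4 edge sts → 221.00 for the repeat.
Next multiple of 3: 222.
Add back 4 edge sts → 226.

Cast on 226 stitches.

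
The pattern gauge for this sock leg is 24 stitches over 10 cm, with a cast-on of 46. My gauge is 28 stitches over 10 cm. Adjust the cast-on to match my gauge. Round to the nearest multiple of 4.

CO 52 sts.

Scale factor = 28 / 24 = 1.167.
46 × 28 / 24 = 53.67 sts.
→ 52 sts.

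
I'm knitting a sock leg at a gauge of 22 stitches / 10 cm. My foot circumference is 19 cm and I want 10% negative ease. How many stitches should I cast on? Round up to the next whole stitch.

Finished = 19 × 0.90 = 17.10 cm.
22 / 10 = 2.2 sts per cm.
17.10 × 2.2 = 37.62 sts.
→ 38 sts.

Cast on 38 stitches.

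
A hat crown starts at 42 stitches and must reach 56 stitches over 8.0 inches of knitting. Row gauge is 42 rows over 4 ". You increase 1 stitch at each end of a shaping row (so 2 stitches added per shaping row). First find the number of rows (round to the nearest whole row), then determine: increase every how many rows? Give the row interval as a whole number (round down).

Rows = 8.0 × 10.5 = 84.0 → 84 rows.
Stitches to add: 14 → 7 shaping rows (at 2 st each).
84 / 7 = 12.00 → every 12 rows.

Increase every 12th row.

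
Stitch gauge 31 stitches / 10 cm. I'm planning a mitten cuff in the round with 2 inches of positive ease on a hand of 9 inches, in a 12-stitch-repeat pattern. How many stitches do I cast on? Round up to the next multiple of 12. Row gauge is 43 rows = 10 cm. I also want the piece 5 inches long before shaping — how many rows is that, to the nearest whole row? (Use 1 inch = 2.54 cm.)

Finished = 9 + 2 = 11 inches.
11 inches × 2.54 = 27.94 cm.
31/10 = 3.1 sts per cm; 27.94 × 3.1 = 86.61 sts.
Next multiple of 12 → 96.
5 inches = 12.70 cm; × 4.3 = 54.61 → 55 rows.

Cast on 96 stitches; work 55 rows.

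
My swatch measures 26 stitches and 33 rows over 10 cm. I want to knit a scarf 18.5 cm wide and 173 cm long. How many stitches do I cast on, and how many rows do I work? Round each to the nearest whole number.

Stitch gauge = 26/10 = 2.6 sts/cm; 18.5 × 2.6 = 48.10 → 48 sts.
Row gauge = 33/10 = 3.3 rows/cm; 173 × 3.3 = 570.90 → 571 rows.

Cast on 48 stitches and work 571 rows.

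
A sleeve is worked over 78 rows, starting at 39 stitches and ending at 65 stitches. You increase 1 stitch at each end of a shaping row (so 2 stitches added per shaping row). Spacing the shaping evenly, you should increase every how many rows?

Stitches to add: |65 − 39| = 26.
Shaping rows needed: 26 / 2 = 13.
78 rows / 13 = every 6 rows.

Increase every 6th row.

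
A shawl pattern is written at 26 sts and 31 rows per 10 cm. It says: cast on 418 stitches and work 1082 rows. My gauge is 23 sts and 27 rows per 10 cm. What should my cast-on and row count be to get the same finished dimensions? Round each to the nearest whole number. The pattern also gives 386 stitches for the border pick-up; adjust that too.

Stitches: 418 × 23/26 = 369.77 → 370.
Rows: 1082 × 27/31 = 942.39 → 942.
border pick-up: 386 × 23/26 = 341.46 → 341.

Cast on 370 stitches; work 942 rows; border pick-up 341 stitches.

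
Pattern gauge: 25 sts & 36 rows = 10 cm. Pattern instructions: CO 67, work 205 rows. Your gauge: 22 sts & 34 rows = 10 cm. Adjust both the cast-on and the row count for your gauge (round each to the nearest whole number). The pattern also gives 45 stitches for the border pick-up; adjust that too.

Stitches: 67 × 22/25 = 58.96 → 59.
Rows: 205 × 34/36 = 193.61 → 194.
border pick-up: 45 × 22/25 = 39.60 → 40.

Cast on 59 stitches; work 194 rows; border pick-up 40 stitches.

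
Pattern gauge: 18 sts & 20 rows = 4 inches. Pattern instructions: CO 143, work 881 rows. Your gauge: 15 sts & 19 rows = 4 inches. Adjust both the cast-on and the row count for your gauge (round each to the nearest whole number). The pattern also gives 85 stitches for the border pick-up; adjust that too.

Stitches: 143 × 15/18 = 119.17 → 119.
Rows: 881 × 19/20 = 836.95 → 837.
border pick-up: 85 × 15/18 = 70.83 → 71.

Cast on 119 stitches; work 837 rows; border pick-up 71 stitches.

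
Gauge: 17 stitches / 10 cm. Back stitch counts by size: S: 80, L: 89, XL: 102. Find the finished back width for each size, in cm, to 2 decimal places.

S 47.06 cm; L 52.35 cm; XL 60.00 cm.

17/10 = 1.7 sts per cm.
S: 80 / 1.7 = 47.059 → 47.06 cm.
L: 89 / 1.7 = 52.353 → 52.35 cm.
XL: 102 / 1.7 = 60.000 → 60.00 cm.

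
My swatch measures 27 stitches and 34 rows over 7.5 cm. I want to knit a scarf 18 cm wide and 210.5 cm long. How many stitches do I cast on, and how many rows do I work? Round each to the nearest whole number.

Cast on 65 stitches and work 954 rows.

Stitch gauge = 27/7.5 = 3.6 sts/cm; 18 × 3.6 = 64.80 → 65 sts.
Row gauge = 34/7.5 = 4.533 rows/cm; 210.5 × 4.533 = 954.27 → 954 rows.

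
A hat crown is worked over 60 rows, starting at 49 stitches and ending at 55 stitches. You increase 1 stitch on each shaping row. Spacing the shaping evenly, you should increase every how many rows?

Stitches to add: |55 − 49| = 6.
Shaping rows needed: 6 / 1 = 6.
60 rows / 6 = every 10 rows.

Increase every 10th row.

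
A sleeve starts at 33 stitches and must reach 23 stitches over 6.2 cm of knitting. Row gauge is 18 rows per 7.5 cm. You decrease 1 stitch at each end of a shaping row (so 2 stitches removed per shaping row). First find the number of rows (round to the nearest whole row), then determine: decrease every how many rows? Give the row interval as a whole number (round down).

Decrease every 3rd row.

Rows = 6.2 × 2.4 = 14.9 → 15 rows.
Stitches to remove: 10 → 5 shaping rows (at 2 st each).
15 / 5 = 3.00 → every 3 rows.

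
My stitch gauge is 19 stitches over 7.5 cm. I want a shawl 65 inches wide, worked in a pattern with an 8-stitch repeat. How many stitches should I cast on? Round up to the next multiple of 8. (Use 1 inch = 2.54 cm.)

65 in = 65 × 2.54 = 165.10 cm.
19 / 7.5 = 2.533 sts/cm.
165.10 × 2.533 = 418.25 sts.
→ 424.

CO 424 sts.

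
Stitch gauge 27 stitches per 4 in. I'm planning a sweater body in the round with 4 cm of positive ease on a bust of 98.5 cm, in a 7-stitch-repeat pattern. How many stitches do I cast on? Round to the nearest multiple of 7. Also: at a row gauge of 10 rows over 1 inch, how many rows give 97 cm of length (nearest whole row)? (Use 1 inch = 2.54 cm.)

Finished = 98.5 + 4 = 102.5 cm.
102.5 cm × 1/2.54 = 40.35 inches.
27/4 = 6.75 sts per in; 40.35 × 6.75 = 272.39 sts.
Nearest multiple of 7 → 273.
97 cm = 38.19 inches; × 10 = 381.89 → 382 rows.

Cast on 273 stitches; work 382 rows.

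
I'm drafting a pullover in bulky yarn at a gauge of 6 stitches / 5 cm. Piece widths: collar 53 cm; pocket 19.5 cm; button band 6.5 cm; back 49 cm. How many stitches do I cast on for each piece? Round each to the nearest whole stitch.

collar 64; pocket 23; button band 8; back 59.

Rate = 6/5 = 1.2 sts per cm.
collar: 53 × 1.2 = 63.60 → 64.
pocket: 19.5 × 1.2 = 23.40 → 23.
button band: 6.5 × 1.2 = 7.80 → 8.
back: 49 × 1.2 = 58.80 → 59.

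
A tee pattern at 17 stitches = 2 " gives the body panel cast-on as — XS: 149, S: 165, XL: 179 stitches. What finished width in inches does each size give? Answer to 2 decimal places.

XS 17.53 inches; S 19.41 inches; XL 21.06 inches.

17/2 = 8.5 sts per in.
XS: 149 / 8.5 = 17.529 → 17.53 in.
S: 165 / 8.5 = 19.412 → 19.41 in.
XL: 179 / 8.5 = 21.059 → 21.06 in.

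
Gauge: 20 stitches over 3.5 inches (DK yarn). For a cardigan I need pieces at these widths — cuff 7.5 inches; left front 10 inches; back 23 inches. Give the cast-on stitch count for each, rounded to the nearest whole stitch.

cuff 43; left front 57; back 131.

Rate = 20/3.5 = 5.714 sts per in.
cuff: 7.5 × 5.714 = 42.86 → 43.
left front: 10 × 5.714 = 57.14 → 57.
back: 23 × 5.714 = 131.43 → 131.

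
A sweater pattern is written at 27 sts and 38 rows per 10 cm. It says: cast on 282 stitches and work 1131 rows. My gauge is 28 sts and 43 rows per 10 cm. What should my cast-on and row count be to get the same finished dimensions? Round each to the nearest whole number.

Cast on 292 stitches; work 1280 rows.

Stitches: 282 × 28/27 = 292.44 → 292.
Rows: 1131 × 43/38 = 1279.82 → 1280.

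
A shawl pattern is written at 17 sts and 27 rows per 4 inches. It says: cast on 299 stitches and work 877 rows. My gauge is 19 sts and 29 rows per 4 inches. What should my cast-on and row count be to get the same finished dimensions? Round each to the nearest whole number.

Cast on 334 stitches; work 942 rows.

Stitches: 299 × 19/17 = 334.18 → 334.
Rows: 877 × 29/27 = 941.96 → 942.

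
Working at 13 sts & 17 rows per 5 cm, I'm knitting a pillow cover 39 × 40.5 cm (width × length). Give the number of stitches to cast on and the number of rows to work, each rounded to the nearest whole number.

Cast on 101 stitches and work 138 rows.

Stitch gauge = 13/5 = 2.6 sts/cm; 39 × 2.6 = 101.40 → 101 sts.
Row gauge = 17/5 = 3.4 rows/cm; 40.5 × 3.4 = 137.70 → 138 rows.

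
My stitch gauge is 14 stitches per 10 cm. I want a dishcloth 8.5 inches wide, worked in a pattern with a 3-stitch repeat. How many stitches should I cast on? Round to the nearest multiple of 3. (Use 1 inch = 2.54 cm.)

8.5 in = 8.5 × 2.54 = 21.59 cm.
14 / 10 = 1.4 sts/cm.
21.59 × 1.4 = 30.23 sts.
→ 30.

Cast on 30 stitches.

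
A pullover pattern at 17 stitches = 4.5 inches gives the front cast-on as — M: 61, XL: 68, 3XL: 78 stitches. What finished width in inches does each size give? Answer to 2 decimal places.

M 16.15 inches; XL 18.00 inches; 3XL 20.65 inches.

17/4.5 = 3.778 sts per in.
M: 61 / 3.778 = 16.147 → 16.15 in.
XL: 68 / 3.778 = 18.000 → 18.00 in.
3XL: 78 / 3.778 = 20.647 → 20.65 in.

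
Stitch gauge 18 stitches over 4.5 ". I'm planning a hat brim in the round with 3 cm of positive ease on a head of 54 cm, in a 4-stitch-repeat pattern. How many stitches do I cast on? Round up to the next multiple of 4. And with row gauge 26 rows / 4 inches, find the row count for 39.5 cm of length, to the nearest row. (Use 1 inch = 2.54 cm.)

Cast on 92 stitches; work 101 rows.

Finished = 54 + 3 = 57 cm.
57 cm × 1/2.54 = 22.44 inches.
18/4.5 = 4 sts per in; 22.44 × 4 = 89.76 sts.
Next multiple of 4 → 92.
39.5 cm = 15.55 inches; × 6.5 = 101.08 → 101 rows.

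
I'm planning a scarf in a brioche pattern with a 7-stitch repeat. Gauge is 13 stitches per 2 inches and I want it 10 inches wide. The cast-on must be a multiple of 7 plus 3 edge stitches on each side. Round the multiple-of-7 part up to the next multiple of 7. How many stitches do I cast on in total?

13 / 2 = 6.5 sts per inch.
10 × 6.5 = 65.00 sts.
Less 6 edge sts → 59.00 for the repeat.
Next multiple of 7: 63.
Add back 6 edge sts → 69.

69 stitches.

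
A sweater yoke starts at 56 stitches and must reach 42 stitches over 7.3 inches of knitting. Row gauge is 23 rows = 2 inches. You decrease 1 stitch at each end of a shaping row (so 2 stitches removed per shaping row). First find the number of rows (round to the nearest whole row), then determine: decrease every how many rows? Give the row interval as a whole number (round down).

Decrease every 12th row.

Rows = 7.3 × 11.5 = 84.0 → 84 rows.
Stitches to remove: 14 → 7 shaping rows (at 2 st each).
84 / 7 = 12.00 → every 12 rows.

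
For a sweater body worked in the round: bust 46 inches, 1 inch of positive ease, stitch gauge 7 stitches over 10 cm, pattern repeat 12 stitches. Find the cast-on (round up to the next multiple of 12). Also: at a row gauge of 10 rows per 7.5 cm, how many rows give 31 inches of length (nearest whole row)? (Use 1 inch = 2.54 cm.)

Finished = 46 + 1 = 47 inches.
47 inches × 2.54 = 119.38 cm.
7/10 = 0.7 sts per cm; 119.38 × 0.7 = 83.57 sts.
Next multiple of 12 → 84.
31 inches = 78.74 cm; × 1.333 = 104.99 → 105 rows.

Cast on 84 stitches; work 105 rows.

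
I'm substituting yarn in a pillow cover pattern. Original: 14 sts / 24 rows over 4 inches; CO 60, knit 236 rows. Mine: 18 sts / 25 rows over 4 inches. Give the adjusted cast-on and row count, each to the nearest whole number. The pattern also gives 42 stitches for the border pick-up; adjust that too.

Cast on 77 stitches; work 246 rows; border pick-up 54 stitches.

Stitches: 60 × 18/14 = 77.14 → 77.
Rows: 236 × 25/24 = 245.83 → 246.
border pick-up: 42 × 18/14 = 54.00 → 54.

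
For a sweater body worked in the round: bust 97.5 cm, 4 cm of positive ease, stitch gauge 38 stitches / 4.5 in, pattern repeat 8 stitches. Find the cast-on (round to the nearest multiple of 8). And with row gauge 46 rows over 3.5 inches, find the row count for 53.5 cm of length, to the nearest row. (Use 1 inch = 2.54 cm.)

Cast on 336 stitches; work 277 rows.

Finished = 97.5 + 4 = 101.5 cm.
101.5 cm × 1/2.54 = 39.96 inches.
38/4.5 = 8.444 sts per in; 39.96 × 8.444 = 337.45 sts.
Nearest multiple of 8 → 336.
53.5 cm = 21.06 inches; × 13.143 = 276.83 → 277 rows.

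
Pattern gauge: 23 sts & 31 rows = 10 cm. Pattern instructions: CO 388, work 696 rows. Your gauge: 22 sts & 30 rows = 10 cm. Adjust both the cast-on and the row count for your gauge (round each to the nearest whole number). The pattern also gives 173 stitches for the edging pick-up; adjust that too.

Stitches: 388 × 22/23 = 371.13 → 371.
Rows: 696 × 30/31 = 673.55 → 674.
edging pick-up: 173 × 22/23 = 165.48 → 165.

Cast on 371 stitches; work 674 rows; edging pick-up 165 stitches.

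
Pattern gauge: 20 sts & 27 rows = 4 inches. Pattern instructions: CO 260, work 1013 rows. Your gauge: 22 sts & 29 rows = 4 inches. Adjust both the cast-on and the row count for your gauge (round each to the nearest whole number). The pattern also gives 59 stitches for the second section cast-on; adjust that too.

Cast on 286 stitches; work 1088 rows; second section cast-on 65 stitches.

Stitches: 260 × 22/20 = 286.00 → 286.
Rows: 1013 × 29/27 = 1088.04 → 1088.
second section cast-on: 59 × 22/20 = 64.90 → 65.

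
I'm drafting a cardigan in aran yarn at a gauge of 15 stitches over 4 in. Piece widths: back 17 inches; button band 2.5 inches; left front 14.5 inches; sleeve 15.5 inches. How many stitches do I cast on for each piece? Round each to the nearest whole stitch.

Rate = 15/4 = 3.75 sts per in.
back: 17 × 3.75 = 63.75 → 64.
button band: 2.5 × 3.75 = 9.38 → 9.
left front: 14.5 × 3.75 = 54.38 → 54.
sleeve: 15.5 × 3.75 = 58.12 → 58.

back 64; button band 9; left front 54; sleeve 58.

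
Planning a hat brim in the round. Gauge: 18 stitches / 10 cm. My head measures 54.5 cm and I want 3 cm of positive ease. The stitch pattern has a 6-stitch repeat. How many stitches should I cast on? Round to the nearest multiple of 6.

CO 102 sts.

Finished = 54.5 + 3 = 57.5 cm.
18 / 10 = 1.8 sts/cm.
57.5 × 1.8 = 103.50 sts.
Nearest multiple of 6: 102.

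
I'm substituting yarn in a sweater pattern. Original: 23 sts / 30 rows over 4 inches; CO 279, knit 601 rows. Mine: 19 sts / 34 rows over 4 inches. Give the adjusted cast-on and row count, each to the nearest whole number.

Cast on 230 stitches; work 681 rows.

Stitches: 279 × 19/23 = 230.48 → 230.
Rows: 601 × 34/30 = 681.13 → 681.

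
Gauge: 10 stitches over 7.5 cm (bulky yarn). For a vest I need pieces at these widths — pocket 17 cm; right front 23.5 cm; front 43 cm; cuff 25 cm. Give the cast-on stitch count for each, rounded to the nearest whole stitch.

pocket 23; right front 31; front 57; cuff 33.

Rate = 10/7.5 = 1.333 sts per cm.
pocket: 17 × 1.333 = 22.67 → 23.
right front: 23.5 × 1.333 = 31.33 → 31.
front: 43 × 1.333 = 57.33 → 57.
cuff: 25 × 1.333 = 33.33 → 33.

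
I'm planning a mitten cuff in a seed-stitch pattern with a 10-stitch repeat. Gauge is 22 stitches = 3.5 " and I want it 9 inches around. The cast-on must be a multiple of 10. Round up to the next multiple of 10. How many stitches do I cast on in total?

22 / 3.5 = 6.286 sts per inch.
9 × 6.286 = 56.57 sts.
Next multiple of 10: 60.

60 stitches.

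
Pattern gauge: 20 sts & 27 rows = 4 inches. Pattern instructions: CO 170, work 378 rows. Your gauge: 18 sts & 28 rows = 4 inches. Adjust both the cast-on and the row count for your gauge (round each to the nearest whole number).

Stitches: 170 × 18/20 = 153.00 → 153.
Rows: 378 × 28/27 = 392.00 → 392.

Cast on 153 stitches; work 392 rows.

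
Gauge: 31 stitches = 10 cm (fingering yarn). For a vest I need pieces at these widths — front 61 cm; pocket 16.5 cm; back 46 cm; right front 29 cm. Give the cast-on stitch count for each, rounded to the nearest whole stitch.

front 189; pocket 51; back 143; right front 90.

Rate = 31/10 = 3.1 sts per cm.
front: 61 × 3.1 = 189.10 → 189.
pocket: 16.5 × 3.1 = 51.15 → 51.
back: 46 × 3.1 = 142.60 → 143.
right front: 29 × 3.1 = 89.90 → 90.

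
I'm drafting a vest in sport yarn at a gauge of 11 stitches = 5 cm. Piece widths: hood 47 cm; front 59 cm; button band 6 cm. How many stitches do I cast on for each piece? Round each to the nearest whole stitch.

hood 103; front 130; button band 13.

Rate = 11/5 = 2.2 sts per cm.
hood: 47 × 2.2 = 103.40 → 103.
front: 59 × 2.2 = 129.80 → 130.
button band: 6 × 2.2 = 13.20 → 13.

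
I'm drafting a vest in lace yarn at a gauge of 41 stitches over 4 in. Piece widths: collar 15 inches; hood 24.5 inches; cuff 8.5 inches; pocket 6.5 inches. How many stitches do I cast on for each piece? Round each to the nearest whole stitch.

collar 154; hood 251; cuff 87; pocket 67.

Rate = 41/4 = 10.25 sts per in.
collar: 15 × 10.25 = 153.75 → 154.
hood: 24.5 × 10.25 = 251.12 → 251.
cuff: 8.5 × 10.25 = 87.12 → 87.
pocket: 6.5 × 10.25 = 66.62 → 67.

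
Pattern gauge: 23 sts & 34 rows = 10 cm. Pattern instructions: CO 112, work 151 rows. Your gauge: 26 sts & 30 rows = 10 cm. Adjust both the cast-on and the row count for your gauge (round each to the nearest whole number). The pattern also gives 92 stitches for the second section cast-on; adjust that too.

Cast on 127 stitches; work 133 rows; second section cast-on 104 stitches.

Stitches: 112 × 26/23 = 126.61 → 127.
Rows: 151 × 30/34 = 133.24 → 133.
second section cast-on: 92 × 26/23 = 104.00 → 104.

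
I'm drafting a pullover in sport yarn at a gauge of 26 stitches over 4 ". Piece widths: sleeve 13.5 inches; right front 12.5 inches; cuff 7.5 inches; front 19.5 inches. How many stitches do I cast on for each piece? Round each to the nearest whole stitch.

Rate = 26/4 = 6.5 sts per in.
sleeve: 13.5 × 6.5 = 87.75 → 88.
right front: 12.5 × 6.5 = 81.25 → 81.
cuff: 7.5 × 6.5 = 48.75 → 49.
front: 19.5 × 6.5 = 126.75 → 127.

sleeve 88; right front 81; cuff 49; front 127.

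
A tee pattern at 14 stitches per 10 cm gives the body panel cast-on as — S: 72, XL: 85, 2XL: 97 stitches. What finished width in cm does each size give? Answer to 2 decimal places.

14/10 = 1.4 sts per cm.
S: 72 / 1.4 = 51.429 → 51.43 cm.
XL: 85 / 1.4 = 60.714 → 60.71 cm.
2XL: 97 / 1.4 = 69.286 → 69.29 cm.

S 51.43 cm; XL 60.71 cm; 2XL 69.29 cm.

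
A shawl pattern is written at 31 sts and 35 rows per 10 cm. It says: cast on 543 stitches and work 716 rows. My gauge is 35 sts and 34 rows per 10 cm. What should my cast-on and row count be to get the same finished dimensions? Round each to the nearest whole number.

Cast on 613 stitches; work 696 rows.

Stitches: 543 × 35/31 = 613.06 → 613.
Rows: 716 × 34/35 = 695.54 → 696.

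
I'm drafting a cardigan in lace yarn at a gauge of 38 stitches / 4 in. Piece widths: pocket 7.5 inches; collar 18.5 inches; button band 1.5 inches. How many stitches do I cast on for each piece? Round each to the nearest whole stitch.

pocket 71; collar 176; button band 14.

Rate = 38/4 = 9.5 sts per in.
pocket: 7.5 × 9.5 = 71.25 → 71.
collar: 18.5 × 9.5 = 175.75 → 176.
button band: 1.5 × 9.5 = 14.25 → 14.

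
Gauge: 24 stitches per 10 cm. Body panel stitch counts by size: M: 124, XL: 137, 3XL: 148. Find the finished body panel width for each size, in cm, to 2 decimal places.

M 51.67 cm; XL 57.08 cm; 3XL 61.67 cm.

24/10 = 2.4 sts per cm.
M: 124 / 2.4 = 51.667 → 51.67 cm.
XL: 137 / 2.4 = 57.083 → 57.08 cm.
3XL: 148 / 2.4 = 61.667 → 61.67 cm.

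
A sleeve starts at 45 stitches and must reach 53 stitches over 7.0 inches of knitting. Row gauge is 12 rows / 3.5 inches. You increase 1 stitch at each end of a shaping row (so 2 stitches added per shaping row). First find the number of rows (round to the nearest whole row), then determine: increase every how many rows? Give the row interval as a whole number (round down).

Increase every 6th row.

Rows = 7.0 × 3.429 = 24.0 → 24 rows.
Stitches to add: 8 → 4 shaping rows (at 2 st each).
24 / 4 = 6.00 → every 6 rows.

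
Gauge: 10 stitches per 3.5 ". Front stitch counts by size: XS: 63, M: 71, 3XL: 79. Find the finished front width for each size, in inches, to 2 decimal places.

10/3.5 = 2.857 sts per in.
XS: 63 / 2.857 = 22.050 → 22.05 in.
M: 71 / 2.857 = 24.850 → 24.85 in.
3XL: 79 / 2.857 = 27.650 → 27.65 in.

XS 22.05 inches; M 24.85 inches; 3XL 27.65 inches.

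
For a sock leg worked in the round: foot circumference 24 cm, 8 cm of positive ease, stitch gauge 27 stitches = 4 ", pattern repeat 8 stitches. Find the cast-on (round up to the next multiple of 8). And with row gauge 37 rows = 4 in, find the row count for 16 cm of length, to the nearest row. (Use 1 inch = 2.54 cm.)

Cast on 88 stitches; work 58 rows.

Finished = 24 + 8 = 32 cm.
32 cm × 1/2.54 = 12.60 inches.
27/4 = 6.75 sts per in; 12.60 × 6.75 = 85.04 sts.
Next multiple of 8 → 88.
16 cm = 6.30 inches; × 9.25 = 58.27 → 58 rows.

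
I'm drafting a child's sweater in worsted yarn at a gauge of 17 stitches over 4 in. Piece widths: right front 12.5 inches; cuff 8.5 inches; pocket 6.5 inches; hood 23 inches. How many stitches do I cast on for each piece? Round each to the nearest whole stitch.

Rate = 17/4 = 4.25 sts per in.
right front: 12.5 × 4.25 = 53.12 → 53.
cuff: 8.5 × 4.25 = 36.12 → 36.
pocket: 6.5 × 4.25 = 27.62 → 28.
hood: 23 × 4.25 = 97.75 → 98.

right front 53; cuff 36; pocket 28; hood 98.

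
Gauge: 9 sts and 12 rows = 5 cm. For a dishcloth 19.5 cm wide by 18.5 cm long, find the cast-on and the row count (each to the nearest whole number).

Cast on 35 stitches and work 44 rows.

Stitch gauge = 9/5 = 1.8 sts/cm; 19.5 × 1.8 = 35.10 → 35 sts.
Row gauge = 12/5 = 2.4 rows/cm; 18.5 × 2.4 = 44.40 → 44 rows.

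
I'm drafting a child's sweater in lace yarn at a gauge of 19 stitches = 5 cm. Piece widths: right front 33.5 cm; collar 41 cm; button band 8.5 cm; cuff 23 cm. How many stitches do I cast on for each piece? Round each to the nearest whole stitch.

right front 127; collar 156; button band 32; cuff 87.

Rate = 19/5 = 3.8 sts per cm.
right front: 33.5 × 3.8 = 127.30 → 127.
collar: 41 × 3.8 = 155.80 → 156.
button band: 8.5 × 3.8 = 32.30 → 32.
cuff: 23 × 3.8 = 87.40 → 87.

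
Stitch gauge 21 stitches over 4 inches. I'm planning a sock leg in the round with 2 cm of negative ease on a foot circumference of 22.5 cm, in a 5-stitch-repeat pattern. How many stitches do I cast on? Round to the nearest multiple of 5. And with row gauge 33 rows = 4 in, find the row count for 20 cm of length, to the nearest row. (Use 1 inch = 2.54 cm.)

Cast on 40 stitches; work 65 rows.

Finished = 22.5 − 2 = 20.5 cm.
20.5 cm × 1/2.54 = 8.07 inches.
21/4 = 5.25 sts per in; 8.07 × 5.25 = 42.37 sts.
Nearest multiple of 5 → 40.
20 cm = 7.87 inches; × 8.25 = 64.96 → 65 rows.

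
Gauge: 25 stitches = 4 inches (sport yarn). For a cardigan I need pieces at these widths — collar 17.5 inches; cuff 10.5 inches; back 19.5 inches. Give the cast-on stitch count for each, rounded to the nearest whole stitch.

Rate = 25/4 = 6.25 sts per in.
collar: 17.5 × 6.25 = 109.38 → 109.
cuff: 10.5 × 6.25 = 65.62 → 66.
back: 19.5 × 6.25 = 121.88 → 122.

collar 109; cuff 66; back 122.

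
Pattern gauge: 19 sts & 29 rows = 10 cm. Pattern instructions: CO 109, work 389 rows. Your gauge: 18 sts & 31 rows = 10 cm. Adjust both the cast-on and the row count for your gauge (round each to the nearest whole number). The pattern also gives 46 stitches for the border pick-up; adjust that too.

Cast on 103 stitches; work 416 rows; border pick-up 44 stitches.

Stitches: 109 × 18/19 = 103.26 → 103.
Rows: 389 × 31/29 = 415.83 → 416.
border pick-up: 46 × 18/19 = 43.58 → 44.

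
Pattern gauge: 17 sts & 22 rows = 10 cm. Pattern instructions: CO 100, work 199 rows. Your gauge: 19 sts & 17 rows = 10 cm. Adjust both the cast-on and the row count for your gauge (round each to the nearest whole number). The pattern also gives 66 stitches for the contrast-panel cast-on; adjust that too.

Cast on 112 stitches; work 154 rows; contrast-panel cast-on 74 stitches.

Stitches: 100 × 19/17 = 111.76 → 112.
Rows: 199 × 17/22 = 153.77 → 154.
contrast-panel cast-on: 66 × 19/17 = 73.76 → 74.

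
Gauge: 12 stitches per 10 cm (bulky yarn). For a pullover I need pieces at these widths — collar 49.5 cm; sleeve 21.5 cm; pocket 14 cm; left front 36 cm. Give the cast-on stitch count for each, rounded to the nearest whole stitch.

collar 59; sleeve 26; pocket 17; left front 43.

Rate = 12/10 = 1.2 sts per cm.
collar: 49.5 × 1.2 = 59.40 → 59.
sleeve: 21.5 × 1.2 = 25.80 → 26.
pocket: 14 × 1.2 = 16.80 → 17.
left front: 36 × 1.2 = 43.20 → 43.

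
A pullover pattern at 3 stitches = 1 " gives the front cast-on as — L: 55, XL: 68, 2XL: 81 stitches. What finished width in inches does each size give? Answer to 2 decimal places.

L 18.33 inches; XL 22.67 inches; 2XL 27.00 inches.

3/1 = 3 sts per in.
L: 55 / 3 = 18.333 → 18.33 in.
XL: 68 / 3 = 22.667 → 22.67 in.
2XL: 81 / 3 = 27.000 → 27.00 in.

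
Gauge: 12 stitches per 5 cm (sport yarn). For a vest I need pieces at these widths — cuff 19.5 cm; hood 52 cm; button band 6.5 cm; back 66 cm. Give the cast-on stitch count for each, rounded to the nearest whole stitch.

Rate = 12/5 = 2.4 sts per cm.
cuff: 19.5 × 2.4 = 46.80 → 47.
hood: 52 × 2.4 = 124.80 → 125.
button band: 6.5 × 2.4 = 15.60 → 16.
back: 66 × 2.4 = 158.40 → 158.

cuff 47; hood 125; button band 16; back 158.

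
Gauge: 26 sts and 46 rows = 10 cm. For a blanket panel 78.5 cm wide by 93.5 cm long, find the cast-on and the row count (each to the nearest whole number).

Cast on 204 stitches and work 430 rows.

Stitch gauge = 26/10 = 2.6 sts/cm; 78.5 × 2.6 = 204.10 → 204 sts.
Row gauge = 46/10 = 4.6 rows/cm; 93.5 × 4.6 = 430.10 → 430 rows.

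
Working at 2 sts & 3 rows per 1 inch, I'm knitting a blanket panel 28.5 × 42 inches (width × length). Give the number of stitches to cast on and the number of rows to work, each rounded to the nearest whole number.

Cast on 57 stitches and work 126 rows.

Stitch gauge = 2/1 = 2 sts/in; 28.5 × 2 = 57.00 → 57 sts.
Row gauge = 3/1 = 3 rows/in; 42 × 3 = 126.00 → 126 rows.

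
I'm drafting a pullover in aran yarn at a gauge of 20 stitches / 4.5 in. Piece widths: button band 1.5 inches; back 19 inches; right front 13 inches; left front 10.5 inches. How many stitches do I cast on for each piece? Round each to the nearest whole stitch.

button band 7; back 84; right front 58; left front 47.

Rate = 20/4.5 = 4.444 sts per in.
button band: 1.5 × 4.444 = 6.67 → 7.
back: 19 × 4.444 = 84.44 → 84.
right front: 13 × 4.444 = 57.78 → 58.
left front: 10.5 × 4.444 = 46.67 → 47.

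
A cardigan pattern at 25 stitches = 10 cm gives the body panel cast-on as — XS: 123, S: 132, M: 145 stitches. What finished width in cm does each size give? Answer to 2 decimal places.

25/10 = 2.5 sts per cm.
XS: 123 / 2.5 = 49.200 → 49.20 cm.
S: 132 / 2.5 = 52.800 → 52.80 cm.
M: 145 / 2.5 = 58.000 → 58.00 cm.

XS 49.20 cm; S 52.80 cm; M 58.00 cm.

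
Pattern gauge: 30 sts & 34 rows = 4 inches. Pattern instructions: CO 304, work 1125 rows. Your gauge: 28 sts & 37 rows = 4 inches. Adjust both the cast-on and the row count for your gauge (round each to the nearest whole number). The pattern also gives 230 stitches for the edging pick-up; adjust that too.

Stitches: 304 × 28/30 = 283.73 → 284.
Rows: 1125 × 37/34 = 1224.26 → 1224.
edging pick-up: 230 × 28/30 = 214.67 → 215.

Cast on 284 stitches; work 1224 rows; edging pick-up 215 stitches.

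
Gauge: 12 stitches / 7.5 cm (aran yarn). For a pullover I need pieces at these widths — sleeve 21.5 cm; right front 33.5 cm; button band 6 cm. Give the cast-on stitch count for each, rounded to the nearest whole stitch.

Rate = 12/7.5 = 1.6 sts per cm.
sleeve: 21.5 × 1.6 = 34.40 → 34.
right front: 33.5 × 1.6 = 53.60 → 54.
button band: 6 × 1.6 = 9.60 → 10.

sleeve 34; right front 54; button band 10.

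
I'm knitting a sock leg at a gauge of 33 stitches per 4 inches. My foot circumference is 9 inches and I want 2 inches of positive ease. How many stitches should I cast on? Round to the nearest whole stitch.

Finished = 9 + 2 = 11 in.
33 / 4 = 8.25 sts per inch.
11.00 × 8.25 = 90.75 sts.
→ 91 sts.

Cast on 91 stitches.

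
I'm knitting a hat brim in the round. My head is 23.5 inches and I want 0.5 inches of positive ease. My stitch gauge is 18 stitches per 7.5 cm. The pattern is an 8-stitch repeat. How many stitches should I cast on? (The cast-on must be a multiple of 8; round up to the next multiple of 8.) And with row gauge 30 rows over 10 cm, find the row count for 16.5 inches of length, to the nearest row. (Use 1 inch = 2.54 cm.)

Finished = 23.5 + 0.5 = 24 inches.
24 inches × 2.54 = 60.96 cm.
18/7.5 = 2.4 sts per cm; 60.96 × 2.4 = 146.30 sts.
Next multiple of 8 → 152.
16.5 inches = 41.91 cm; × 3 = 125.73 → 126 rows.

Cast on 152 stitches; work 126 rows.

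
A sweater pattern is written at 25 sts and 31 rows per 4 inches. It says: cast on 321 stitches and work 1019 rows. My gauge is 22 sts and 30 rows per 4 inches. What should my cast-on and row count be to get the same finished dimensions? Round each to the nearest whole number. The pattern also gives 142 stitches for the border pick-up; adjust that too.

Cast on 282 stitches; work 986 rows; border pick-up 125 stitches.

Stitches: 321 × 22/25 = 282.48 → 282.
Rows: 1019 × 30/31 = 986.13 → 986.
border pick-up: 142 × 22/25 = 124.96 → 125.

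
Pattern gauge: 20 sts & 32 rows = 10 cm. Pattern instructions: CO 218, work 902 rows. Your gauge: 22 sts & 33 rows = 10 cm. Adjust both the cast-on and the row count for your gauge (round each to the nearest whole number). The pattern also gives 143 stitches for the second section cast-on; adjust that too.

Stitches: 218 × 22/20 = 239.80 → 240.
Rows: 902 × 33/32 = 930.19 → 930.
second section cast-on: 143 × 22/20 = 157.30 → 157.

Cast on 240 stitches; work 930 rows; second section cast-on 157 stitches.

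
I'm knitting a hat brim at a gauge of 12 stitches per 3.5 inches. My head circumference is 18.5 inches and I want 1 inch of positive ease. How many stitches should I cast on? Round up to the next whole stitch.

67 stitches.

Finished = 18.5 + 1 = 19.5 in.
12 / 3.5 = 3.429 sts per inch.
19.50 × 3.429 = 66.86 sts.
→ 67 sts.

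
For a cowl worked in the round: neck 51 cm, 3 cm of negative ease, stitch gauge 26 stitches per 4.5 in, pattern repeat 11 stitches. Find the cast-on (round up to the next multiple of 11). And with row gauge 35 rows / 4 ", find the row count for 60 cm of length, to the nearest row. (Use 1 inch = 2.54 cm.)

Cast on 110 stitches; work 207 rows.

Finished = 51 − 3 = 48 cm.
48 cm × 1/2.54 = 18.90 inches.
26/4.5 = 5.778 sts per in; 18.90 × 5.778 = 109.19 sts.
Next multiple of 11 → 110.
60 cm = 23.62 inches; × 8.75 = 206.69 → 207 rows.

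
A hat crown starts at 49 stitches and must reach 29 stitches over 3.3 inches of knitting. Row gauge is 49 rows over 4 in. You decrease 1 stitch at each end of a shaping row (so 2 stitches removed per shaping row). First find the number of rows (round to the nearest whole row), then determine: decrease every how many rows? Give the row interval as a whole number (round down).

Rows = 3.3 × 12.25 = 40.4 → 40 rows.
Stitches to remove: 20 → 10 shaping rows (at 2 st each).
40 / 10 = 4.00 → every 4 rows.

Decrease every 4th row.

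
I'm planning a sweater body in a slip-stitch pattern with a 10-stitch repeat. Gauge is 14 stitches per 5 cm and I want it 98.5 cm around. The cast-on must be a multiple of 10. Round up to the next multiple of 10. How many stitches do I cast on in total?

280 stitches.

14 / 5 = 2.8 sts per cm.
98.5 × 2.8 = 275.80 sts.
Next multiple of 10: 280.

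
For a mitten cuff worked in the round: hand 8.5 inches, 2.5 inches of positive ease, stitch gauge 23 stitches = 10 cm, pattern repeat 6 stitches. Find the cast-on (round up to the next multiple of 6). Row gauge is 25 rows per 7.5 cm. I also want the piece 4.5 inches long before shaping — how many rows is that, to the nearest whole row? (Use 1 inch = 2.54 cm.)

Finished = 8.5 + 2.5 = 11 inches.
11 inches × 2.54 = 27.94 cm.
23/10 = 2.3 sts per cm; 27.94 × 2.3 = 64.26 sts.
Next multiple of 6 → 66.
4.5 inches = 11.43 cm; × 3.333 = 38.10 → 38 rows.

Cast on 66 stitches; work 38 rows.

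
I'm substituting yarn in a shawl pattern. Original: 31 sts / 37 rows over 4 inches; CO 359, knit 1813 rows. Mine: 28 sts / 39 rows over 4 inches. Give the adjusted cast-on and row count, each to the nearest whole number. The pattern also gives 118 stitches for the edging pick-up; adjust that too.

Cast on 324 stitches; work 1911 rows; edging pick-up 107 stitches.

Stitches: 359 × 28/31 = 324.26 → 324.
Rows: 1813 × 39/37 = 1911.00 → 1911.
edging pick-up: 118 × 28/31 = 106.58 → 107.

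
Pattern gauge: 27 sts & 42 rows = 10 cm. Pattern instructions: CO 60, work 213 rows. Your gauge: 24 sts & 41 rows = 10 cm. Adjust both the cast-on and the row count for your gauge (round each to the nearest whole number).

Cast on 53 stitches; work 208 rows.

Stitches: 60 × 24/27 = 53.33 → 53.
Rows: 213 × 41/42 = 207.93 → 208.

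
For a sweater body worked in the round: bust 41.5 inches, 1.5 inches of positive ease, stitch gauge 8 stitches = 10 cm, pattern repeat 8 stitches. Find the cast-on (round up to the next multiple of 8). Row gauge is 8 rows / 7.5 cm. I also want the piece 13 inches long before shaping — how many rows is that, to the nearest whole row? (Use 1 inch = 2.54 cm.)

Cast on 88 stitches; work 35 rows.

Finished = 41.5 + 1.5 = 43 inches.
43 inches × 2.54 = 109.22 cm.
8/10 = 0.8 sts per cm; 109.22 × 0.8 = 87.38 sts.
Next multiple of 8 → 88.
13 inches = 33.02 cm; × 1.067 = 35.22 → 35 rows.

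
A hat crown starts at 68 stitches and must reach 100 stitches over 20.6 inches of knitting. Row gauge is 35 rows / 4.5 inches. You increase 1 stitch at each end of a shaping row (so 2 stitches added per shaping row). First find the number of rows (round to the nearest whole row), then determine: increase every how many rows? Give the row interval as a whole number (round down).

Rows = 20.6 × 7.778 = 160.2 → 160 rows.
Stitches to add: 32 → 16 shaping rows (at 2 st each).
160 / 16 = 10.00 → every 10 rows.

Increase every 10th row.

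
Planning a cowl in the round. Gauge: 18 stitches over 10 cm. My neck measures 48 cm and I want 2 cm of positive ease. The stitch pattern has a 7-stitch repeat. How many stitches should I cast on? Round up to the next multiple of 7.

Finished = 48 + 2 = 50 cm.
18 / 10 = 1.8 sts/cm.
50 × 1.8 = 90.00 sts.
Next multiple of 7: 91.

91 stitches.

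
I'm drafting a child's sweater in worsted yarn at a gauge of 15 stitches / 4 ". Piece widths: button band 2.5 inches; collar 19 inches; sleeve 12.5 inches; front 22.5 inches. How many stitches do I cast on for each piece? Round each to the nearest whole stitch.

button band 9; collar 71; sleeve 47; front 84.

Rate = 15/4 = 3.75 sts per in.
button band: 2.5 × 3.75 = 9.38 → 9.
collar: 19 × 3.75 = 71.25 → 71.
sleeve: 12.5 × 3.75 = 46.88 → 47.
front: 22.5 × 3.75 = 84.38 → 84.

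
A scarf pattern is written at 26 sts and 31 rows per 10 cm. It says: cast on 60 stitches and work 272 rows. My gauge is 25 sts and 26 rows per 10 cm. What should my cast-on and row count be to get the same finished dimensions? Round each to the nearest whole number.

Cast on 58 stitches; work 228 rows.

Stitches: 60 × 25/26 = 57.69 → 58.
Rows: 272 × 26/31 = 228.13 → 228.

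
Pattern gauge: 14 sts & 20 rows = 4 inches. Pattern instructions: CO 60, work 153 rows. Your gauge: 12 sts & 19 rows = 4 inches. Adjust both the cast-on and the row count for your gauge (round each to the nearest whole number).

Cast on 51 stitches; work 145 rows.

Stitches: 60 × 12/14 = 51.43 → 51.
Rows: 153 × 19/20 = 145.35 → 145.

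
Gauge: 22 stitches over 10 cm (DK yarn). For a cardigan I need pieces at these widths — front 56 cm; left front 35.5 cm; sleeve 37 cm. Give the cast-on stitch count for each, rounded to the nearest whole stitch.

Rate = 22/10 = 2.2 sts per cm.
front: 56 × 2.2 = 123.20 → 123.
left front: 35.5 × 2.2 = 78.10 → 78.
sleeve: 37 × 2.2 = 81.40 → 81.

front 123; left front 78; sleeve 81.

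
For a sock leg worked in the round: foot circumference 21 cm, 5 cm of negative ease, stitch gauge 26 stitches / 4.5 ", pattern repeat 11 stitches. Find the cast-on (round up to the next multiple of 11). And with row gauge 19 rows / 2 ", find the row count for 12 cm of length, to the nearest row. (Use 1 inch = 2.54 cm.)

Cast on 44 stitches; work 45 rows.

Finished = 21 − 5 = 16 cm.
16 cm × 1/2.54 = 6.30 inches.
26/4.5 = 5.778 sts per in; 6.30 × 5.778 = 36.40 sts.
Next multiple of 11 → 44.
12 cm = 4.72 inches; × 9.5 = 44.88 → 45 rows.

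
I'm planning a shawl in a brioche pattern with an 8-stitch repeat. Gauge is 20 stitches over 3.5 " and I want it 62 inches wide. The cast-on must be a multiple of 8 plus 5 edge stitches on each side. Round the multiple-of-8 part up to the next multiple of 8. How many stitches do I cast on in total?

CO 362 sts.

20 / 3.5 = 5.714 sts per inch.
62 × 5.714 = 354.29 sts.
Less 10 edge sts → 344.29 for the repeat.
Next multiple of 8: 352.
Add back 10 edge sts → 362.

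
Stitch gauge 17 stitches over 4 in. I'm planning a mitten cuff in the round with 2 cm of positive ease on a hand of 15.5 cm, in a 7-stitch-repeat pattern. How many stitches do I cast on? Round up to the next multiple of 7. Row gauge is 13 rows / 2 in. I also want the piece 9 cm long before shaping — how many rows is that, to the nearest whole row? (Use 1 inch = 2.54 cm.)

Cast on 35 stitches; work 23 rows.

Finished = 15.5 + 2 = 17.5 cm.
17.5 cm × 1/2.54 = 6.89 inches.
17/4 = 4.25 sts per in; 6.89 × 4.25 = 29.28 sts.
Next multiple of 7 → 35.
9 cm = 3.54 inches; × 6.5 = 23.03 → 23 rows.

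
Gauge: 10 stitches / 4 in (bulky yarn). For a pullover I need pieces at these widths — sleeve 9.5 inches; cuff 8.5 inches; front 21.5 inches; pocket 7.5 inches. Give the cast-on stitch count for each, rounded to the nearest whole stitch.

Rate = 10/4 = 2.5 sts per in.
sleeve: 9.5 × 2.5 = 23.75 → 24.
cuff: 8.5 × 2.5 = 21.25 → 21.
front: 21.5 × 2.5 = 53.75 → 54.
pocket: 7.5 × 2.5 = 18.75 → 19.

sleeve 24; cuff 21; front 54; pocket 19.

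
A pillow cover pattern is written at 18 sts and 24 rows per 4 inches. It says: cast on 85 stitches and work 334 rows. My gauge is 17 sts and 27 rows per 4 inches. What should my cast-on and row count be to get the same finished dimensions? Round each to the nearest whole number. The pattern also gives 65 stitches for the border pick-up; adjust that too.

Cast on 80 stitches; work 376 rows; border pick-up 61 stitches.

Stitches: 85 × 17/18 = 80.28 → 80.
Rows: 334 × 27/24 = 375.75 → 376.
border pick-up: 65 × 17/18 = 61.39 → 61.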